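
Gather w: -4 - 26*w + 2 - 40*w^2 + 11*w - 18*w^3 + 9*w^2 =-18*w^3 - 31*w^2 - 15*w - 2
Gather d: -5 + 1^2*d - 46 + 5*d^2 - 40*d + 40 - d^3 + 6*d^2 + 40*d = -d^3 + 11*d^2 + d - 11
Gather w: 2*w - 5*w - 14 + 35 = 21 - 3*w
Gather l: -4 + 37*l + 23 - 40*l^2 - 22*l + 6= -40*l^2 + 15*l + 25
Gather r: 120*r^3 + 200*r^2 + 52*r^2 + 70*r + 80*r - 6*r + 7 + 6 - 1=120*r^3 + 252*r^2 + 144*r + 12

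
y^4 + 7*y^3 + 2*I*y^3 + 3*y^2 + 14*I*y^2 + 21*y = y*(y + 7)*(y - I)*(y + 3*I)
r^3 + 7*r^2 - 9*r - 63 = (r - 3)*(r + 3)*(r + 7)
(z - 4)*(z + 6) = z^2 + 2*z - 24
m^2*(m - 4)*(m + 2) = m^4 - 2*m^3 - 8*m^2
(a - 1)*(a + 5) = a^2 + 4*a - 5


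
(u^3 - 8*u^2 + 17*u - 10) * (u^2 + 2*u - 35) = u^5 - 6*u^4 - 34*u^3 + 304*u^2 - 615*u + 350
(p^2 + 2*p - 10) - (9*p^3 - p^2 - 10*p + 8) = -9*p^3 + 2*p^2 + 12*p - 18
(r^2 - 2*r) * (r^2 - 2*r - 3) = r^4 - 4*r^3 + r^2 + 6*r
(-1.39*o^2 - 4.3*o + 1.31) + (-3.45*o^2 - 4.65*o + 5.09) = -4.84*o^2 - 8.95*o + 6.4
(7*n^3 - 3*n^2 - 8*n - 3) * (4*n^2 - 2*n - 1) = 28*n^5 - 26*n^4 - 33*n^3 + 7*n^2 + 14*n + 3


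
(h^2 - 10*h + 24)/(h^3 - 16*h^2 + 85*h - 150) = (h - 4)/(h^2 - 10*h + 25)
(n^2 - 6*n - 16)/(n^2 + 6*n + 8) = (n - 8)/(n + 4)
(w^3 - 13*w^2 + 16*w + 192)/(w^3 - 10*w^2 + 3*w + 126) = (w^2 - 16*w + 64)/(w^2 - 13*w + 42)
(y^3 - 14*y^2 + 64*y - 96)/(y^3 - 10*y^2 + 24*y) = (y - 4)/y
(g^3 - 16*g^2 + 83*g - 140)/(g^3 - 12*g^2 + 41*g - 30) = (g^2 - 11*g + 28)/(g^2 - 7*g + 6)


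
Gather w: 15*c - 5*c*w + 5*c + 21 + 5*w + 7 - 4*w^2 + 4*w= 20*c - 4*w^2 + w*(9 - 5*c) + 28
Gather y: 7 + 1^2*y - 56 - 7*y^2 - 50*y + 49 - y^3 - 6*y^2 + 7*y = -y^3 - 13*y^2 - 42*y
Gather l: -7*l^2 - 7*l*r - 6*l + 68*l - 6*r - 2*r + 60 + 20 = -7*l^2 + l*(62 - 7*r) - 8*r + 80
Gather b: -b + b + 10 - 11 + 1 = 0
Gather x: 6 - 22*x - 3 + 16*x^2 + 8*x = 16*x^2 - 14*x + 3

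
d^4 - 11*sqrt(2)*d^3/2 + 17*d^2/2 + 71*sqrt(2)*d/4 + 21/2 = (d - 7*sqrt(2)/2)*(d - 3*sqrt(2))*(sqrt(2)*d/2 + 1/2)*(sqrt(2)*d + 1)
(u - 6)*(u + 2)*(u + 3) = u^3 - u^2 - 24*u - 36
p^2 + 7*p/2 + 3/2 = (p + 1/2)*(p + 3)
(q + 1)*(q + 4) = q^2 + 5*q + 4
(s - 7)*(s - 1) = s^2 - 8*s + 7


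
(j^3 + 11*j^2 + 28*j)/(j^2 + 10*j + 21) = j*(j + 4)/(j + 3)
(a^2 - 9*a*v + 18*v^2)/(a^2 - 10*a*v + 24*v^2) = (-a + 3*v)/(-a + 4*v)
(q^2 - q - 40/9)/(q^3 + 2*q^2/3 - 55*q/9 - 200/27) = 3/(3*q + 5)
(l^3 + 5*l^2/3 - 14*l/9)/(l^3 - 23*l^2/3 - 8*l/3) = (-9*l^2 - 15*l + 14)/(3*(-3*l^2 + 23*l + 8))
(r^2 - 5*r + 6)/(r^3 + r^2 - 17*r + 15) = (r - 2)/(r^2 + 4*r - 5)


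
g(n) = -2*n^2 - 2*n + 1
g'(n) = -4*n - 2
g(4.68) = -52.16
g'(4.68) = -20.72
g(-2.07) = -3.43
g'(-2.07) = 6.28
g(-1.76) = -1.68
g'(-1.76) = 5.04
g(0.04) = 0.92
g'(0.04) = -2.16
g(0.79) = -1.83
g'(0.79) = -5.16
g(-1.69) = -1.33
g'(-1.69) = 4.76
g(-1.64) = -1.10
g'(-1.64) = 4.56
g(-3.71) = -19.11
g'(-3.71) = 12.84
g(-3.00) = -11.00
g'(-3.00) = 10.00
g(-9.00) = -143.00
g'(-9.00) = 34.00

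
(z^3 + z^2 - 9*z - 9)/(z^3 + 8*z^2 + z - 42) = (z^2 - 2*z - 3)/(z^2 + 5*z - 14)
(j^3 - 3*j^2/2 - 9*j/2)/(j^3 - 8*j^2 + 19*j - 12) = j*(2*j + 3)/(2*(j^2 - 5*j + 4))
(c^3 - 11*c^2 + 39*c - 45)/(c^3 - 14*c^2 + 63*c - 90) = (c - 3)/(c - 6)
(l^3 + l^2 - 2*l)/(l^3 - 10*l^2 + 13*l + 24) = l*(l^2 + l - 2)/(l^3 - 10*l^2 + 13*l + 24)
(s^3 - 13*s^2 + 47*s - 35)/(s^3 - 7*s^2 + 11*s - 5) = (s - 7)/(s - 1)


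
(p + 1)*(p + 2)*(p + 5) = p^3 + 8*p^2 + 17*p + 10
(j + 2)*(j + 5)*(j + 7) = j^3 + 14*j^2 + 59*j + 70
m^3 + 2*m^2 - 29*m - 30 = (m - 5)*(m + 1)*(m + 6)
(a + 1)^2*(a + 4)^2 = a^4 + 10*a^3 + 33*a^2 + 40*a + 16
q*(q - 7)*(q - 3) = q^3 - 10*q^2 + 21*q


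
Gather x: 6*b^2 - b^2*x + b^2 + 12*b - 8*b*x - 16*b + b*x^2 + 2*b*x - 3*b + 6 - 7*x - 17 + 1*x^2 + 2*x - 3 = 7*b^2 - 7*b + x^2*(b + 1) + x*(-b^2 - 6*b - 5) - 14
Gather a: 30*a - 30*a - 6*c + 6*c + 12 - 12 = 0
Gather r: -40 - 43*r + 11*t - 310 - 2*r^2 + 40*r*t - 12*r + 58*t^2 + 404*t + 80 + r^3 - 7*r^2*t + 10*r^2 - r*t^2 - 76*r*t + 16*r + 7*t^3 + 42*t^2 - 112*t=r^3 + r^2*(8 - 7*t) + r*(-t^2 - 36*t - 39) + 7*t^3 + 100*t^2 + 303*t - 270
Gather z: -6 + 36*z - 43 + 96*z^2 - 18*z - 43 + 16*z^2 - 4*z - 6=112*z^2 + 14*z - 98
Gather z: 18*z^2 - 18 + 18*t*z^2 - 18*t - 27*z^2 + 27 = -18*t + z^2*(18*t - 9) + 9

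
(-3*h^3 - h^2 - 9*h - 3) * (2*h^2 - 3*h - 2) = -6*h^5 + 7*h^4 - 9*h^3 + 23*h^2 + 27*h + 6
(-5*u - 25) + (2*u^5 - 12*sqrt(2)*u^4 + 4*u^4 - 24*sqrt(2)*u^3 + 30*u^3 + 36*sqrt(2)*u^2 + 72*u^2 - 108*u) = 2*u^5 - 12*sqrt(2)*u^4 + 4*u^4 - 24*sqrt(2)*u^3 + 30*u^3 + 36*sqrt(2)*u^2 + 72*u^2 - 113*u - 25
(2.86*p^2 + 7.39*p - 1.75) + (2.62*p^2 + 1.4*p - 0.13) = 5.48*p^2 + 8.79*p - 1.88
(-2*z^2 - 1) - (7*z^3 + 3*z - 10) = -7*z^3 - 2*z^2 - 3*z + 9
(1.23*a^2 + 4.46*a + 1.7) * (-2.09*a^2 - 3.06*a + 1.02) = -2.5707*a^4 - 13.0852*a^3 - 15.946*a^2 - 0.6528*a + 1.734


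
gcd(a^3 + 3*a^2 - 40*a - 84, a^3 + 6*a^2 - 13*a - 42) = a^2 + 9*a + 14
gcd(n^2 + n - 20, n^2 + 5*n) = n + 5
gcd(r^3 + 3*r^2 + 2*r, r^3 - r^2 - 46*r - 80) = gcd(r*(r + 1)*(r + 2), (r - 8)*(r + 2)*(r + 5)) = r + 2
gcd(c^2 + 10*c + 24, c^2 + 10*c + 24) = c^2 + 10*c + 24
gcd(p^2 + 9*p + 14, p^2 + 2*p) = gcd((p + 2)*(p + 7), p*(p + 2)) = p + 2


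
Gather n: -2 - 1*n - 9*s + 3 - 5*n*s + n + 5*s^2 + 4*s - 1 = -5*n*s + 5*s^2 - 5*s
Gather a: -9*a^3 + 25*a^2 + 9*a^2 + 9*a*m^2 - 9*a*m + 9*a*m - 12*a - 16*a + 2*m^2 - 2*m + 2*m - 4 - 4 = -9*a^3 + 34*a^2 + a*(9*m^2 - 28) + 2*m^2 - 8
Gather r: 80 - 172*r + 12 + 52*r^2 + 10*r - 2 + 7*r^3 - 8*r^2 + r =7*r^3 + 44*r^2 - 161*r + 90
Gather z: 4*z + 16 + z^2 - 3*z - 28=z^2 + z - 12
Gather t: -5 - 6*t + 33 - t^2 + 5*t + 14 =-t^2 - t + 42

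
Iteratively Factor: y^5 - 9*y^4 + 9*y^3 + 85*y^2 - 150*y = (y - 5)*(y^4 - 4*y^3 - 11*y^2 + 30*y) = (y - 5)*(y + 3)*(y^3 - 7*y^2 + 10*y) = y*(y - 5)*(y + 3)*(y^2 - 7*y + 10) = y*(y - 5)*(y - 2)*(y + 3)*(y - 5)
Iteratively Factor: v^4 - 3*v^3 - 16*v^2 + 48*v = (v + 4)*(v^3 - 7*v^2 + 12*v) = (v - 4)*(v + 4)*(v^2 - 3*v) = v*(v - 4)*(v + 4)*(v - 3)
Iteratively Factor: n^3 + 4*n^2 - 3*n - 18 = (n + 3)*(n^2 + n - 6) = (n + 3)^2*(n - 2)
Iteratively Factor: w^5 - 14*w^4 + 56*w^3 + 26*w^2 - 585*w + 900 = (w - 4)*(w^4 - 10*w^3 + 16*w^2 + 90*w - 225) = (w - 5)*(w - 4)*(w^3 - 5*w^2 - 9*w + 45) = (w - 5)*(w - 4)*(w + 3)*(w^2 - 8*w + 15) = (w - 5)^2*(w - 4)*(w + 3)*(w - 3)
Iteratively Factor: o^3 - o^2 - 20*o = (o)*(o^2 - o - 20) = o*(o + 4)*(o - 5)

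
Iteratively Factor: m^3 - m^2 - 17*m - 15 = (m + 1)*(m^2 - 2*m - 15) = (m - 5)*(m + 1)*(m + 3)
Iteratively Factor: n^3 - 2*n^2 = (n - 2)*(n^2) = n*(n - 2)*(n)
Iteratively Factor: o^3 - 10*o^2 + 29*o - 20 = (o - 4)*(o^2 - 6*o + 5) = (o - 4)*(o - 1)*(o - 5)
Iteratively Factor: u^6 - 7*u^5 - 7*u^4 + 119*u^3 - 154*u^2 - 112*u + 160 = (u - 2)*(u^5 - 5*u^4 - 17*u^3 + 85*u^2 + 16*u - 80) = (u - 2)*(u + 4)*(u^4 - 9*u^3 + 19*u^2 + 9*u - 20) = (u - 2)*(u + 1)*(u + 4)*(u^3 - 10*u^2 + 29*u - 20) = (u - 5)*(u - 2)*(u + 1)*(u + 4)*(u^2 - 5*u + 4) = (u - 5)*(u - 4)*(u - 2)*(u + 1)*(u + 4)*(u - 1)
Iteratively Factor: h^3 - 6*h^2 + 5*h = (h - 5)*(h^2 - h) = h*(h - 5)*(h - 1)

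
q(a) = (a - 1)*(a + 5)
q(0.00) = -5.00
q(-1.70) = -8.91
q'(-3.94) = -3.88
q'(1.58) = 7.16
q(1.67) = 4.47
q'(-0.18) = 3.64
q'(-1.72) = 0.56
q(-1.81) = -8.96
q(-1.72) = -8.92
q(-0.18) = -5.69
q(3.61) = 22.47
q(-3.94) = -5.24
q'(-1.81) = 0.38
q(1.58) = 3.82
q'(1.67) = 7.34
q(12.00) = 187.00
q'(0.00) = 4.00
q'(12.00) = 28.00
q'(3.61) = 11.22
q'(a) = 2*a + 4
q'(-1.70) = 0.60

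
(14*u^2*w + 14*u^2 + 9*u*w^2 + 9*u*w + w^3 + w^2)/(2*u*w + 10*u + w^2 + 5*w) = (7*u*w + 7*u + w^2 + w)/(w + 5)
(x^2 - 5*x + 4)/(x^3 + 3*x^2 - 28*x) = (x - 1)/(x*(x + 7))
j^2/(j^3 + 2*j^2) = 1/(j + 2)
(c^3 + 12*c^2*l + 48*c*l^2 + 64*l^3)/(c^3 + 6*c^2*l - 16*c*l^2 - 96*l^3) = (c^2 + 8*c*l + 16*l^2)/(c^2 + 2*c*l - 24*l^2)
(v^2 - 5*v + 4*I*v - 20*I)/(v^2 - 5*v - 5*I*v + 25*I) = (v + 4*I)/(v - 5*I)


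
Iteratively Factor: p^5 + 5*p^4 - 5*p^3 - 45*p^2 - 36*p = (p + 1)*(p^4 + 4*p^3 - 9*p^2 - 36*p) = (p - 3)*(p + 1)*(p^3 + 7*p^2 + 12*p) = p*(p - 3)*(p + 1)*(p^2 + 7*p + 12) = p*(p - 3)*(p + 1)*(p + 4)*(p + 3)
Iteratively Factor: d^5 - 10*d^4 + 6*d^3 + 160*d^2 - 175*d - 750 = (d - 5)*(d^4 - 5*d^3 - 19*d^2 + 65*d + 150) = (d - 5)*(d + 3)*(d^3 - 8*d^2 + 5*d + 50) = (d - 5)^2*(d + 3)*(d^2 - 3*d - 10) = (d - 5)^3*(d + 3)*(d + 2)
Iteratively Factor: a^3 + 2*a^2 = (a)*(a^2 + 2*a) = a^2*(a + 2)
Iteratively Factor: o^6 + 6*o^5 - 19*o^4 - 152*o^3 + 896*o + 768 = (o - 3)*(o^5 + 9*o^4 + 8*o^3 - 128*o^2 - 384*o - 256) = (o - 3)*(o + 4)*(o^4 + 5*o^3 - 12*o^2 - 80*o - 64) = (o - 3)*(o + 4)^2*(o^3 + o^2 - 16*o - 16) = (o - 4)*(o - 3)*(o + 4)^2*(o^2 + 5*o + 4) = (o - 4)*(o - 3)*(o + 4)^3*(o + 1)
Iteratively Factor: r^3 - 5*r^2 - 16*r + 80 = (r - 4)*(r^2 - r - 20) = (r - 4)*(r + 4)*(r - 5)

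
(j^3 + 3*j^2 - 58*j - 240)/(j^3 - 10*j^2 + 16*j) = (j^2 + 11*j + 30)/(j*(j - 2))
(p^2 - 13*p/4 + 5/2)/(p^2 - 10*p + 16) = (p - 5/4)/(p - 8)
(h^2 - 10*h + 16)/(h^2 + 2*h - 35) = (h^2 - 10*h + 16)/(h^2 + 2*h - 35)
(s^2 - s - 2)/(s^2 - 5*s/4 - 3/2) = 4*(s + 1)/(4*s + 3)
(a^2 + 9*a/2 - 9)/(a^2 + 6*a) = (a - 3/2)/a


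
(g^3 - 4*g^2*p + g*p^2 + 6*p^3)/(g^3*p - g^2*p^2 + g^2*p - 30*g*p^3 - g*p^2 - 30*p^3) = (-g^3 + 4*g^2*p - g*p^2 - 6*p^3)/(p*(-g^3 + g^2*p - g^2 + 30*g*p^2 + g*p + 30*p^2))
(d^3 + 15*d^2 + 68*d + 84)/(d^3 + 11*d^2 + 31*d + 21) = (d^2 + 8*d + 12)/(d^2 + 4*d + 3)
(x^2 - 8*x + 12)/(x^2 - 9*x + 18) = (x - 2)/(x - 3)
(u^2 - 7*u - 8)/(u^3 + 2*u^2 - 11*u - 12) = (u - 8)/(u^2 + u - 12)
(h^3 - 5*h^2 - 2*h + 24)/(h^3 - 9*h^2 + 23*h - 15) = (h^2 - 2*h - 8)/(h^2 - 6*h + 5)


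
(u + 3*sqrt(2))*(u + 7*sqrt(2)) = u^2 + 10*sqrt(2)*u + 42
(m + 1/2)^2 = m^2 + m + 1/4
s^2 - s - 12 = (s - 4)*(s + 3)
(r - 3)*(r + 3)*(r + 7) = r^3 + 7*r^2 - 9*r - 63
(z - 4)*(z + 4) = z^2 - 16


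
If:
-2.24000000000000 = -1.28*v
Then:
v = 1.75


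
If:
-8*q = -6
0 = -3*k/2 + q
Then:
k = 1/2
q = 3/4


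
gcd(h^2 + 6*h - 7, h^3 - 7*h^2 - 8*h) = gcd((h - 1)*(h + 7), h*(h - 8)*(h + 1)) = 1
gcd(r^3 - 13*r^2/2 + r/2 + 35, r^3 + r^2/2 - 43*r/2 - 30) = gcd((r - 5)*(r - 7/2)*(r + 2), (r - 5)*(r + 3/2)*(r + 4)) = r - 5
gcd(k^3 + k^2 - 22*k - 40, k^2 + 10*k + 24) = k + 4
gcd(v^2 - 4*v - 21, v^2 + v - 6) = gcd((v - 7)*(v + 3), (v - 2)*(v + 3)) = v + 3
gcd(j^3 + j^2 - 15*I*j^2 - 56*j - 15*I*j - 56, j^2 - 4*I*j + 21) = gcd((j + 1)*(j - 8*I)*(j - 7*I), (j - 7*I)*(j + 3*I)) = j - 7*I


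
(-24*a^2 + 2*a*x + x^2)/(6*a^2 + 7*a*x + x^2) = (-4*a + x)/(a + x)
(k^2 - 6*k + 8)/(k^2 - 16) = (k - 2)/(k + 4)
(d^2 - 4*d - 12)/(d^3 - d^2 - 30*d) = (d + 2)/(d*(d + 5))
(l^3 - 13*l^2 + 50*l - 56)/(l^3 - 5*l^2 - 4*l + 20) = (l^2 - 11*l + 28)/(l^2 - 3*l - 10)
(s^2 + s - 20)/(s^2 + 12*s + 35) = (s - 4)/(s + 7)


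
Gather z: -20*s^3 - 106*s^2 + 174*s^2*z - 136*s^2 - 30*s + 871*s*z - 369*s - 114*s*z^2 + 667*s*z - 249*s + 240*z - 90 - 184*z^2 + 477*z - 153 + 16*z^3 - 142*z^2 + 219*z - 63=-20*s^3 - 242*s^2 - 648*s + 16*z^3 + z^2*(-114*s - 326) + z*(174*s^2 + 1538*s + 936) - 306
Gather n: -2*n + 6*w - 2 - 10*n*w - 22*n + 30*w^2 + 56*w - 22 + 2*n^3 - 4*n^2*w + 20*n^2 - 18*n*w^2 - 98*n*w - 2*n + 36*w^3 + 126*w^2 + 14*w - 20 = 2*n^3 + n^2*(20 - 4*w) + n*(-18*w^2 - 108*w - 26) + 36*w^3 + 156*w^2 + 76*w - 44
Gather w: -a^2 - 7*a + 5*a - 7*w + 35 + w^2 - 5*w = -a^2 - 2*a + w^2 - 12*w + 35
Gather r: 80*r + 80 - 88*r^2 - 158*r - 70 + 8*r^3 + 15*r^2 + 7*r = 8*r^3 - 73*r^2 - 71*r + 10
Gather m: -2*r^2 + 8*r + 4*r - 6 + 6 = -2*r^2 + 12*r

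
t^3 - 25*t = t*(t - 5)*(t + 5)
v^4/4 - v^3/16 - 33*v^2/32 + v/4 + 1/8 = (v/4 + 1/2)*(v - 2)*(v - 1/2)*(v + 1/4)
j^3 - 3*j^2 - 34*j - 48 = (j - 8)*(j + 2)*(j + 3)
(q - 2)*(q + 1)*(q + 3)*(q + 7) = q^4 + 9*q^3 + 9*q^2 - 41*q - 42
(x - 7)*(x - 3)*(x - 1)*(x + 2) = x^4 - 9*x^3 + 9*x^2 + 41*x - 42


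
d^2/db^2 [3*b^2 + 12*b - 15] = 6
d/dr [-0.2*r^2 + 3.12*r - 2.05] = 3.12 - 0.4*r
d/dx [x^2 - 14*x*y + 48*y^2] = 2*x - 14*y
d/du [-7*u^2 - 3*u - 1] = -14*u - 3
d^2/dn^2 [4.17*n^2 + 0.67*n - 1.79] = 8.34000000000000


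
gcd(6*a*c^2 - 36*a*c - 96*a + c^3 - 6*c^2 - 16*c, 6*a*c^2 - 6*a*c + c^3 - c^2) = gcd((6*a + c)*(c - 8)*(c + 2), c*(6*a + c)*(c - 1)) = 6*a + c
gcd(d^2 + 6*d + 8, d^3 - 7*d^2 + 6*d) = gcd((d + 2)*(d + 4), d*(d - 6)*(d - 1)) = 1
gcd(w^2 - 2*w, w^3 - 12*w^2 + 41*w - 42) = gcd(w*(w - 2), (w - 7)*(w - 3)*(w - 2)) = w - 2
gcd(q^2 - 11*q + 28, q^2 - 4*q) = q - 4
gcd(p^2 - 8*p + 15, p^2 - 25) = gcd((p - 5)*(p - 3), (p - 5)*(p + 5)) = p - 5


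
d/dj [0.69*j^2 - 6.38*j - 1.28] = 1.38*j - 6.38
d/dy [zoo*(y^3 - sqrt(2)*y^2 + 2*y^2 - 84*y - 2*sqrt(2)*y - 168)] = nan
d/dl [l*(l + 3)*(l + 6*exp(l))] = 6*l^2*exp(l) + 3*l^2 + 30*l*exp(l) + 6*l + 18*exp(l)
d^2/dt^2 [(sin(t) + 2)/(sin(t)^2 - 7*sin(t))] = (-sin(t)^2 - 15*sin(t) + 44 - 86/sin(t) - 84/sin(t)^2 + 196/sin(t)^3)/(sin(t) - 7)^3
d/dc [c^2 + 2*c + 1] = 2*c + 2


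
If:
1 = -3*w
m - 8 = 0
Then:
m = 8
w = -1/3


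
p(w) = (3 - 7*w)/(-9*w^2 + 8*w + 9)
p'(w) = (3 - 7*w)*(18*w - 8)/(-9*w^2 + 8*w + 9)^2 - 7/(-9*w^2 + 8*w + 9)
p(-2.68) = -0.28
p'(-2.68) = -0.12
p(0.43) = -0.00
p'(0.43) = -0.65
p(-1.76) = -0.46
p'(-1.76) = -0.35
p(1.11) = -0.70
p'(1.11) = -2.27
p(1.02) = -0.53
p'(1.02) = -1.60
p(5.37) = 0.17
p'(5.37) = -0.04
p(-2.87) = -0.26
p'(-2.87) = -0.10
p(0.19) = 0.16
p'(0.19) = -0.76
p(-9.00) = -0.08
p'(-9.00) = -0.00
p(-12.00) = -0.06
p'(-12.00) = -0.00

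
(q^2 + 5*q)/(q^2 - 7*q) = (q + 5)/(q - 7)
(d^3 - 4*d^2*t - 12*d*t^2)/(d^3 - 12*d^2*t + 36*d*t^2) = (-d - 2*t)/(-d + 6*t)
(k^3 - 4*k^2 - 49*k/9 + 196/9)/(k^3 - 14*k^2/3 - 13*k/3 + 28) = (k - 7/3)/(k - 3)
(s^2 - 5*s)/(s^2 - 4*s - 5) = s/(s + 1)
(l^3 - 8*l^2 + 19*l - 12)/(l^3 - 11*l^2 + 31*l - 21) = (l - 4)/(l - 7)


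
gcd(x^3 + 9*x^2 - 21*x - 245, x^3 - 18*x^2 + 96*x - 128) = 1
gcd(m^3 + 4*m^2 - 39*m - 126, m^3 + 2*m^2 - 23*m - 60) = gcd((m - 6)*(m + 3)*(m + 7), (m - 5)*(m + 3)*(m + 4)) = m + 3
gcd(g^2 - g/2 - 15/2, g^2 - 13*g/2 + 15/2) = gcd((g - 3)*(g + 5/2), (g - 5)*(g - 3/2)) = 1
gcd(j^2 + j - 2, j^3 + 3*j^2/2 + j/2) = 1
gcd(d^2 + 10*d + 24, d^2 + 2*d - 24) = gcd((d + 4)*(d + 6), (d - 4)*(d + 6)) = d + 6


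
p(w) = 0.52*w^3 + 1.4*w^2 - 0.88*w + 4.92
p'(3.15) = 23.42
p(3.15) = 32.29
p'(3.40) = 26.67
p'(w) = 1.56*w^2 + 2.8*w - 0.88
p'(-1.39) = -1.76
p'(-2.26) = 0.76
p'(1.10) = 4.09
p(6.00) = 162.36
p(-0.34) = 5.36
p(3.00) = 28.92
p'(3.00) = 21.56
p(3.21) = 33.72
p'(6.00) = 72.08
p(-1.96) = 8.11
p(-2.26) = 8.06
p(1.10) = 6.34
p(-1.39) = 7.45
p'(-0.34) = -1.65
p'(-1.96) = -0.38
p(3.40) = 38.55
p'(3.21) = 24.18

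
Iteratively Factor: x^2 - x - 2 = (x - 2)*(x + 1)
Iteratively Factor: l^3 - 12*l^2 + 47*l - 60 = (l - 3)*(l^2 - 9*l + 20) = (l - 5)*(l - 3)*(l - 4)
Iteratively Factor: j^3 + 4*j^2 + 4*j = (j + 2)*(j^2 + 2*j) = (j + 2)^2*(j)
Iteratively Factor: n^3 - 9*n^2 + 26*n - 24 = (n - 3)*(n^2 - 6*n + 8) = (n - 4)*(n - 3)*(n - 2)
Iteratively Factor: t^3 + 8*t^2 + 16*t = (t + 4)*(t^2 + 4*t) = t*(t + 4)*(t + 4)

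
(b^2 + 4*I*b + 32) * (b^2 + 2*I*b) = b^4 + 6*I*b^3 + 24*b^2 + 64*I*b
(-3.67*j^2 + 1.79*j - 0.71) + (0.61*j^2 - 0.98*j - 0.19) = -3.06*j^2 + 0.81*j - 0.9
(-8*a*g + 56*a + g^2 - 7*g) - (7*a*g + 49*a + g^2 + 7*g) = -15*a*g + 7*a - 14*g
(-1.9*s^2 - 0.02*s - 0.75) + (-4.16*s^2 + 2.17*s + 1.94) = -6.06*s^2 + 2.15*s + 1.19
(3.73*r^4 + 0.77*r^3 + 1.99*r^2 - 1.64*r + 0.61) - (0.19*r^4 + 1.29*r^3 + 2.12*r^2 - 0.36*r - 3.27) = 3.54*r^4 - 0.52*r^3 - 0.13*r^2 - 1.28*r + 3.88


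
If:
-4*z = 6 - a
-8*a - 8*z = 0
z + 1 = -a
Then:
No Solution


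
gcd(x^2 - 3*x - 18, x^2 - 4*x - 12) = x - 6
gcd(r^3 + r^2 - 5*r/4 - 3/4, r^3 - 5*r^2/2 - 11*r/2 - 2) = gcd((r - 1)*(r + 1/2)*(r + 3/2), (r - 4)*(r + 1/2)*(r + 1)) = r + 1/2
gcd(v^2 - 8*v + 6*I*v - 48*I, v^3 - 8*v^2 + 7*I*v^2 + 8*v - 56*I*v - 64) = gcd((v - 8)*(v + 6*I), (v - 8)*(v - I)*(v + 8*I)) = v - 8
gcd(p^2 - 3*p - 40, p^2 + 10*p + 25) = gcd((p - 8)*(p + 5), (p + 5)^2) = p + 5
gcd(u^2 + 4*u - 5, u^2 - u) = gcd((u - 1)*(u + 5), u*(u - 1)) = u - 1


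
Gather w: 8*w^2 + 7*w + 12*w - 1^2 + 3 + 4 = 8*w^2 + 19*w + 6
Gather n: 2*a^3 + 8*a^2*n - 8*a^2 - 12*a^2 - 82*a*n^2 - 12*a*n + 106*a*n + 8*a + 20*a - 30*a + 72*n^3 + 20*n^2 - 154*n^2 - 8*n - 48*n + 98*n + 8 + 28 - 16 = 2*a^3 - 20*a^2 - 2*a + 72*n^3 + n^2*(-82*a - 134) + n*(8*a^2 + 94*a + 42) + 20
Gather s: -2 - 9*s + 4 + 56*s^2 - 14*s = 56*s^2 - 23*s + 2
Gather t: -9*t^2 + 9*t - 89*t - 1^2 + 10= -9*t^2 - 80*t + 9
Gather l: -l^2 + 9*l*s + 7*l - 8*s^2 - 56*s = -l^2 + l*(9*s + 7) - 8*s^2 - 56*s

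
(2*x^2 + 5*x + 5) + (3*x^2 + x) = 5*x^2 + 6*x + 5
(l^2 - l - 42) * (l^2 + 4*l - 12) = l^4 + 3*l^3 - 58*l^2 - 156*l + 504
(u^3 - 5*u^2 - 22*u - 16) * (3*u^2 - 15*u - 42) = 3*u^5 - 30*u^4 - 33*u^3 + 492*u^2 + 1164*u + 672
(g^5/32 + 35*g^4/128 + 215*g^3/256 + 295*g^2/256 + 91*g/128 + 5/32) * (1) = g^5/32 + 35*g^4/128 + 215*g^3/256 + 295*g^2/256 + 91*g/128 + 5/32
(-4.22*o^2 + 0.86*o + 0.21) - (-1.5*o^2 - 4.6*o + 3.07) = -2.72*o^2 + 5.46*o - 2.86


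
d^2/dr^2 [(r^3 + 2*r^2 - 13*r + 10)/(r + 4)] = 2*(r^3 + 12*r^2 + 48*r + 94)/(r^3 + 12*r^2 + 48*r + 64)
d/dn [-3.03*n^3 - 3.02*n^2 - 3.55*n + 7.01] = -9.09*n^2 - 6.04*n - 3.55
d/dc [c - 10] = 1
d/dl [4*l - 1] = 4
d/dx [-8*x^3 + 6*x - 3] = 6 - 24*x^2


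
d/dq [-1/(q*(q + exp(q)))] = (q*(exp(q) + 1) + q + exp(q))/(q^2*(q + exp(q))^2)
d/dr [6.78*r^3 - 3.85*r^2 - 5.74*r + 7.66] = 20.34*r^2 - 7.7*r - 5.74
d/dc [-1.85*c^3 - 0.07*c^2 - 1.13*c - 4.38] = -5.55*c^2 - 0.14*c - 1.13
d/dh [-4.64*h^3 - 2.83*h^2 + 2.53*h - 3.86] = -13.92*h^2 - 5.66*h + 2.53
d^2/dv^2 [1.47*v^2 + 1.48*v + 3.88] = 2.94000000000000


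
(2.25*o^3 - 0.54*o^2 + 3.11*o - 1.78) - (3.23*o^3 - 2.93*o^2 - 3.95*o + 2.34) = -0.98*o^3 + 2.39*o^2 + 7.06*o - 4.12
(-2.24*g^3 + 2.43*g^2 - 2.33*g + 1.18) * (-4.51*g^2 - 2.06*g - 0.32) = 10.1024*g^5 - 6.3449*g^4 + 6.2193*g^3 - 1.2996*g^2 - 1.6852*g - 0.3776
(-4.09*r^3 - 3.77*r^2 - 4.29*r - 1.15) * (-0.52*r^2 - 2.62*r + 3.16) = 2.1268*r^5 + 12.6762*r^4 - 0.8162*r^3 - 0.0753999999999984*r^2 - 10.5434*r - 3.634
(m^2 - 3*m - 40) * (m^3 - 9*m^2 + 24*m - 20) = m^5 - 12*m^4 + 11*m^3 + 268*m^2 - 900*m + 800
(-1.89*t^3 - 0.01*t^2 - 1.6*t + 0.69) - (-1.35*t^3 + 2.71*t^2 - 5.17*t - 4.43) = -0.54*t^3 - 2.72*t^2 + 3.57*t + 5.12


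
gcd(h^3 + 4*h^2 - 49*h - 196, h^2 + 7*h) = h + 7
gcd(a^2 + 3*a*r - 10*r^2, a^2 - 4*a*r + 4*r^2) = -a + 2*r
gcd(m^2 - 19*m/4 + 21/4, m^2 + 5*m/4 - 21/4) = m - 7/4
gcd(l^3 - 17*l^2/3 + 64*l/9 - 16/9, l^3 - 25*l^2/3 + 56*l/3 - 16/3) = l^2 - 13*l/3 + 4/3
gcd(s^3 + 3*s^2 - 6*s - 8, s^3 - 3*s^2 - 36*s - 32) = s^2 + 5*s + 4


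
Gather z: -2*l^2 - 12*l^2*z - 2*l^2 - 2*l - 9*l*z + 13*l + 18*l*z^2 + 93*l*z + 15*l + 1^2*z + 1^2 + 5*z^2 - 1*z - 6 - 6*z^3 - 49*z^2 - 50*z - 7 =-4*l^2 + 26*l - 6*z^3 + z^2*(18*l - 44) + z*(-12*l^2 + 84*l - 50) - 12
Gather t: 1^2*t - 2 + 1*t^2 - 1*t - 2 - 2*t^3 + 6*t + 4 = -2*t^3 + t^2 + 6*t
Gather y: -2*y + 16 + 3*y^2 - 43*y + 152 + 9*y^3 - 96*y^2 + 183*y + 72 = 9*y^3 - 93*y^2 + 138*y + 240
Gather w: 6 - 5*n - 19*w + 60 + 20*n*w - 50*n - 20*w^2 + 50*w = -55*n - 20*w^2 + w*(20*n + 31) + 66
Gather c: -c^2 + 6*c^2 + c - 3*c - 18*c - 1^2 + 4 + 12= 5*c^2 - 20*c + 15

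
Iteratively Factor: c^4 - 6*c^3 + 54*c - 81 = (c + 3)*(c^3 - 9*c^2 + 27*c - 27) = (c - 3)*(c + 3)*(c^2 - 6*c + 9) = (c - 3)^2*(c + 3)*(c - 3)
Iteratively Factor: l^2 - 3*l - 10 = (l - 5)*(l + 2)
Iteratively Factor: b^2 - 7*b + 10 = (b - 2)*(b - 5)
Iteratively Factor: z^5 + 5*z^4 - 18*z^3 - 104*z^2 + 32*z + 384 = (z + 4)*(z^4 + z^3 - 22*z^2 - 16*z + 96) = (z + 3)*(z + 4)*(z^3 - 2*z^2 - 16*z + 32) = (z - 4)*(z + 3)*(z + 4)*(z^2 + 2*z - 8) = (z - 4)*(z - 2)*(z + 3)*(z + 4)*(z + 4)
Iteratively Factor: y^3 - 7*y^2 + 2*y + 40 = (y - 5)*(y^2 - 2*y - 8) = (y - 5)*(y + 2)*(y - 4)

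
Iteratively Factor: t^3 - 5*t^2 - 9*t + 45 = (t + 3)*(t^2 - 8*t + 15) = (t - 3)*(t + 3)*(t - 5)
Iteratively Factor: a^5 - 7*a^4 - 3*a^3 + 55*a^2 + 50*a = (a + 2)*(a^4 - 9*a^3 + 15*a^2 + 25*a) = (a + 1)*(a + 2)*(a^3 - 10*a^2 + 25*a) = a*(a + 1)*(a + 2)*(a^2 - 10*a + 25) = a*(a - 5)*(a + 1)*(a + 2)*(a - 5)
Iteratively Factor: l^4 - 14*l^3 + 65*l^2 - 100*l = (l)*(l^3 - 14*l^2 + 65*l - 100) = l*(l - 5)*(l^2 - 9*l + 20) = l*(l - 5)^2*(l - 4)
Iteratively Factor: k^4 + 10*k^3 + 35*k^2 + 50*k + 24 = (k + 3)*(k^3 + 7*k^2 + 14*k + 8) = (k + 2)*(k + 3)*(k^2 + 5*k + 4) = (k + 2)*(k + 3)*(k + 4)*(k + 1)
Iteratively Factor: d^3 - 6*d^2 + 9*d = (d - 3)*(d^2 - 3*d) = d*(d - 3)*(d - 3)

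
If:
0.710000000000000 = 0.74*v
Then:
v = 0.96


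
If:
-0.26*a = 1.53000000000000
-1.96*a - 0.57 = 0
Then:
No Solution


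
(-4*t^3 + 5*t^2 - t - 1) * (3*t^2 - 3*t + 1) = -12*t^5 + 27*t^4 - 22*t^3 + 5*t^2 + 2*t - 1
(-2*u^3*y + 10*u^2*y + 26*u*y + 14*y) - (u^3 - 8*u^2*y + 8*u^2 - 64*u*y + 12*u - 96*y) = -2*u^3*y - u^3 + 18*u^2*y - 8*u^2 + 90*u*y - 12*u + 110*y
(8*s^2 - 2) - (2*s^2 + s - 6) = 6*s^2 - s + 4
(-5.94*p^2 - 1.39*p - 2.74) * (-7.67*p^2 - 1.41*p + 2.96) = 45.5598*p^4 + 19.0367*p^3 + 5.3933*p^2 - 0.251*p - 8.1104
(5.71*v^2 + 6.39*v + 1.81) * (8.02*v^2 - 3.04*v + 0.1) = 45.7942*v^4 + 33.8894*v^3 - 4.3384*v^2 - 4.8634*v + 0.181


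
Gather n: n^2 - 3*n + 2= n^2 - 3*n + 2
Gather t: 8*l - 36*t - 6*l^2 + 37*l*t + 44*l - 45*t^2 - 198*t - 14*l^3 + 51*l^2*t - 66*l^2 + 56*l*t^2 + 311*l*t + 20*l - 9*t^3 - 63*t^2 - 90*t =-14*l^3 - 72*l^2 + 72*l - 9*t^3 + t^2*(56*l - 108) + t*(51*l^2 + 348*l - 324)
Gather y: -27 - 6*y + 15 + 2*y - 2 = -4*y - 14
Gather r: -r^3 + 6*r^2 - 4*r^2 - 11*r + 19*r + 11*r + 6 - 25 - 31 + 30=-r^3 + 2*r^2 + 19*r - 20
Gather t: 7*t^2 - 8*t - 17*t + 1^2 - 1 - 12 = 7*t^2 - 25*t - 12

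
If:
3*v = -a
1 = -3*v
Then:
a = 1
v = -1/3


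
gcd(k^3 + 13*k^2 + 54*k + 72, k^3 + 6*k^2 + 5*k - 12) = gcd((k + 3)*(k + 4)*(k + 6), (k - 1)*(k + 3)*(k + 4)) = k^2 + 7*k + 12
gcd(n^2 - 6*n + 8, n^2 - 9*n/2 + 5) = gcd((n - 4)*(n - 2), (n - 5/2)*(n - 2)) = n - 2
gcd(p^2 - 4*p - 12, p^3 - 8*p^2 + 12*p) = p - 6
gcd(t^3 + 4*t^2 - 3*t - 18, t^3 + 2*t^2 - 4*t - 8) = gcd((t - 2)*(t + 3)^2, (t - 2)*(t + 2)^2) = t - 2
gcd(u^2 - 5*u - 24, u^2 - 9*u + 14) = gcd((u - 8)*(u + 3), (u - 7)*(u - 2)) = 1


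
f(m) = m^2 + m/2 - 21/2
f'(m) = 2*m + 1/2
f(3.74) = 5.36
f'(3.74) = 7.98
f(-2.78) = -4.16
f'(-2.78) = -5.06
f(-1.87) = -7.94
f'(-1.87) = -3.24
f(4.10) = 8.36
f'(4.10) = 8.70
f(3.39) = 2.69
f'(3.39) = 7.28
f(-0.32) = -10.56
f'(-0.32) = -0.14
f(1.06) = -8.85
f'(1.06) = 2.62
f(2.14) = -4.85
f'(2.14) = 4.78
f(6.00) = 28.50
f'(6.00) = 12.50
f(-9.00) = 66.00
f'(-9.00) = -17.50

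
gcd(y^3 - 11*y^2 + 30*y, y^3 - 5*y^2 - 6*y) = y^2 - 6*y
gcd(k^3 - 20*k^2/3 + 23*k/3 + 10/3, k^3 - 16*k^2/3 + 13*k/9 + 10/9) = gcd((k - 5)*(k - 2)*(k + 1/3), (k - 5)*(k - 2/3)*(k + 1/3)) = k^2 - 14*k/3 - 5/3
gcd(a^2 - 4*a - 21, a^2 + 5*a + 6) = a + 3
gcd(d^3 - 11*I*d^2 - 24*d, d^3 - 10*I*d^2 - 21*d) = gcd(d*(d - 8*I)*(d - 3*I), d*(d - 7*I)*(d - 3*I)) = d^2 - 3*I*d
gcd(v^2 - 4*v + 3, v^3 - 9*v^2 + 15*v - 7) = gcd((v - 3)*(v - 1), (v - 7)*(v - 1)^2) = v - 1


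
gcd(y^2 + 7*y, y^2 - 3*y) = y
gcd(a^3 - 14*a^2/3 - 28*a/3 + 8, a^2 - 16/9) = 1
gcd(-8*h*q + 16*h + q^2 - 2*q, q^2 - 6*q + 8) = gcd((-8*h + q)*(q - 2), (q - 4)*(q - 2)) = q - 2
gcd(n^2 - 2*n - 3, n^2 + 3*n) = 1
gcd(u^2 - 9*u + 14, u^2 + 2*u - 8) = u - 2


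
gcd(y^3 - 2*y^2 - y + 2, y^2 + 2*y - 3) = y - 1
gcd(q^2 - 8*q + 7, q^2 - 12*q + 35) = q - 7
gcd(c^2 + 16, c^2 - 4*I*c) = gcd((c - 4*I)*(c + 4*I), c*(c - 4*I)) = c - 4*I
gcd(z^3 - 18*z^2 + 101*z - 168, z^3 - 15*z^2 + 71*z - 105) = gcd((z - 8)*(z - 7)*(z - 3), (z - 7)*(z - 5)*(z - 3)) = z^2 - 10*z + 21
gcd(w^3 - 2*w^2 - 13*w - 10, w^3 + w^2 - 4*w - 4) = w^2 + 3*w + 2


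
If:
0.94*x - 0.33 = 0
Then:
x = 0.35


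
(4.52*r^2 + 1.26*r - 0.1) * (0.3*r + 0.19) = 1.356*r^3 + 1.2368*r^2 + 0.2094*r - 0.019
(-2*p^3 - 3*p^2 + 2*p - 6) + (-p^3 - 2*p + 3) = -3*p^3 - 3*p^2 - 3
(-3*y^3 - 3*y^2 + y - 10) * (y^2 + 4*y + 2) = -3*y^5 - 15*y^4 - 17*y^3 - 12*y^2 - 38*y - 20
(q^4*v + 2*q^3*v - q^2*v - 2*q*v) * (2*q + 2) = 2*q^5*v + 6*q^4*v + 2*q^3*v - 6*q^2*v - 4*q*v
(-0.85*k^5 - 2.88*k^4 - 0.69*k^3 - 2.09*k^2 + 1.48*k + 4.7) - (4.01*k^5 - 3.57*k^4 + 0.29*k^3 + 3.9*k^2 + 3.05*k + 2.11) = -4.86*k^5 + 0.69*k^4 - 0.98*k^3 - 5.99*k^2 - 1.57*k + 2.59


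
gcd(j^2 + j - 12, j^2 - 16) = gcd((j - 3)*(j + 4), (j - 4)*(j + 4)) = j + 4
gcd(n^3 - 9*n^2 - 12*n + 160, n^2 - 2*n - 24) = n + 4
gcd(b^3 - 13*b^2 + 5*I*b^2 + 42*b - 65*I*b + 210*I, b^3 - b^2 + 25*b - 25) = b + 5*I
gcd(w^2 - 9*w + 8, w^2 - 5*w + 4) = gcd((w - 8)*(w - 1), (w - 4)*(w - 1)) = w - 1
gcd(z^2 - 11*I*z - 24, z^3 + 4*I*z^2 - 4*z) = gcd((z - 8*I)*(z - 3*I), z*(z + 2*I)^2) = 1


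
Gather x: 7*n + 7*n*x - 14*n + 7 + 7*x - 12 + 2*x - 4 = -7*n + x*(7*n + 9) - 9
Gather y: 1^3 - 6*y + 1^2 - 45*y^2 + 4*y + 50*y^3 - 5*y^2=50*y^3 - 50*y^2 - 2*y + 2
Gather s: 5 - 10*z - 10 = -10*z - 5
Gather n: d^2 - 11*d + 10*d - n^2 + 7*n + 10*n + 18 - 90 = d^2 - d - n^2 + 17*n - 72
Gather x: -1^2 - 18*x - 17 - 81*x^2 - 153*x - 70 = -81*x^2 - 171*x - 88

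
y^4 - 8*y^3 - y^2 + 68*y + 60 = (y - 6)*(y - 5)*(y + 1)*(y + 2)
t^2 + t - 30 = (t - 5)*(t + 6)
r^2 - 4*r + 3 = (r - 3)*(r - 1)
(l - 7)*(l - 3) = l^2 - 10*l + 21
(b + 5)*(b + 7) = b^2 + 12*b + 35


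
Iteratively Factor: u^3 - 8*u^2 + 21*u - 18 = (u - 2)*(u^2 - 6*u + 9) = (u - 3)*(u - 2)*(u - 3)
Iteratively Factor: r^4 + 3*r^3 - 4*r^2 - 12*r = (r - 2)*(r^3 + 5*r^2 + 6*r) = (r - 2)*(r + 3)*(r^2 + 2*r) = (r - 2)*(r + 2)*(r + 3)*(r)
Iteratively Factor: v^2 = (v)*(v)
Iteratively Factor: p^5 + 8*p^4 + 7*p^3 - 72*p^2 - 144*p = (p + 3)*(p^4 + 5*p^3 - 8*p^2 - 48*p) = (p + 3)*(p + 4)*(p^3 + p^2 - 12*p) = p*(p + 3)*(p + 4)*(p^2 + p - 12) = p*(p + 3)*(p + 4)^2*(p - 3)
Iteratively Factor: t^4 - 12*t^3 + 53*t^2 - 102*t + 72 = (t - 3)*(t^3 - 9*t^2 + 26*t - 24) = (t - 3)*(t - 2)*(t^2 - 7*t + 12) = (t - 3)^2*(t - 2)*(t - 4)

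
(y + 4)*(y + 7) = y^2 + 11*y + 28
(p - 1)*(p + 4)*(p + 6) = p^3 + 9*p^2 + 14*p - 24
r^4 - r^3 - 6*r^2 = r^2*(r - 3)*(r + 2)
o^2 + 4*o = o*(o + 4)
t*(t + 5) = t^2 + 5*t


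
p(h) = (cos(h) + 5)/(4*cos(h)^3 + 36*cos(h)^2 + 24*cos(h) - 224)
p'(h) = (cos(h) + 5)*(12*sin(h)*cos(h)^2 + 72*sin(h)*cos(h) + 24*sin(h))/(4*cos(h)^3 + 36*cos(h)^2 + 24*cos(h) - 224)^2 - sin(h)/(4*cos(h)^3 + 36*cos(h)^2 + 24*cos(h) - 224) = (183*cos(h)/2 + 12*cos(2*h) + cos(3*h)/2 + 98)*sin(h)/(4*(cos(h)^3 + 9*cos(h)^2 + 6*cos(h) - 56)^2)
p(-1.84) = -0.02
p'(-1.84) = -0.00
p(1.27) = -0.02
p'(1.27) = 0.01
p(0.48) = -0.03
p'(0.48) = 0.01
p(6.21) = -0.04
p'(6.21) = -0.00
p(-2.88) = -0.02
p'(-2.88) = -0.00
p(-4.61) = -0.02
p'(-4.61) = 0.01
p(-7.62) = -0.02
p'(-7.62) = -0.01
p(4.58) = -0.02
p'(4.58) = -0.01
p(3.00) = -0.02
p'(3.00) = 0.00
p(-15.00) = -0.02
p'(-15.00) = 0.00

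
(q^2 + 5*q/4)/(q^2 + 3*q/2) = (4*q + 5)/(2*(2*q + 3))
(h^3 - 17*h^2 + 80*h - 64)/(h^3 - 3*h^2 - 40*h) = (h^2 - 9*h + 8)/(h*(h + 5))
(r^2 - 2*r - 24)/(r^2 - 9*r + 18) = (r + 4)/(r - 3)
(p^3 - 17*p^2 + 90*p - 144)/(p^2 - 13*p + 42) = (p^2 - 11*p + 24)/(p - 7)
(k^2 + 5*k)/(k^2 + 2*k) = (k + 5)/(k + 2)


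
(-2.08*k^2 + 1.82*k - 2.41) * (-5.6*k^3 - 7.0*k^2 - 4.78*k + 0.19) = 11.648*k^5 + 4.368*k^4 + 10.6984*k^3 + 7.7752*k^2 + 11.8656*k - 0.4579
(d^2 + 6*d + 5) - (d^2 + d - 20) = 5*d + 25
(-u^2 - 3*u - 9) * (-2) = 2*u^2 + 6*u + 18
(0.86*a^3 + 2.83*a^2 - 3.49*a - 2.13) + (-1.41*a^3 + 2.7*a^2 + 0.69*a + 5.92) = -0.55*a^3 + 5.53*a^2 - 2.8*a + 3.79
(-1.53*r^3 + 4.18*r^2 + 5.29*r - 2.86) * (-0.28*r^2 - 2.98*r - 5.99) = 0.4284*r^5 + 3.389*r^4 - 4.7729*r^3 - 40.0016*r^2 - 23.1643*r + 17.1314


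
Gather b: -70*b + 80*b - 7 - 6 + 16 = 10*b + 3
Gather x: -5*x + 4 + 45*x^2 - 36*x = 45*x^2 - 41*x + 4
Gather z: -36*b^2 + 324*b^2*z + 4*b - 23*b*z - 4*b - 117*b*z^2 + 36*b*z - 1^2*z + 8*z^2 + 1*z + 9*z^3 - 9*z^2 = -36*b^2 + 9*z^3 + z^2*(-117*b - 1) + z*(324*b^2 + 13*b)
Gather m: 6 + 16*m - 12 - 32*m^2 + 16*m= -32*m^2 + 32*m - 6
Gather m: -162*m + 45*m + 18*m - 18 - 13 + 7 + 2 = -99*m - 22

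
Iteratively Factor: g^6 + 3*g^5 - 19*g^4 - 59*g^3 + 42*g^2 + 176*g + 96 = (g + 1)*(g^5 + 2*g^4 - 21*g^3 - 38*g^2 + 80*g + 96) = (g + 1)*(g + 3)*(g^4 - g^3 - 18*g^2 + 16*g + 32) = (g - 2)*(g + 1)*(g + 3)*(g^3 + g^2 - 16*g - 16) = (g - 2)*(g + 1)*(g + 3)*(g + 4)*(g^2 - 3*g - 4) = (g - 4)*(g - 2)*(g + 1)*(g + 3)*(g + 4)*(g + 1)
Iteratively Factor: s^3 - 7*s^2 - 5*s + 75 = (s + 3)*(s^2 - 10*s + 25) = (s - 5)*(s + 3)*(s - 5)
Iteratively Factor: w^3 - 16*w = (w + 4)*(w^2 - 4*w) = (w - 4)*(w + 4)*(w)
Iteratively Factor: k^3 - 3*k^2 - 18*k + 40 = (k - 5)*(k^2 + 2*k - 8) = (k - 5)*(k + 4)*(k - 2)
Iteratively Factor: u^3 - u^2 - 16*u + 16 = (u + 4)*(u^2 - 5*u + 4) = (u - 1)*(u + 4)*(u - 4)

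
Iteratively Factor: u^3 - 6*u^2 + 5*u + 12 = (u - 3)*(u^2 - 3*u - 4) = (u - 3)*(u + 1)*(u - 4)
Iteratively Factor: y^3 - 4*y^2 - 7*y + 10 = (y + 2)*(y^2 - 6*y + 5) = (y - 1)*(y + 2)*(y - 5)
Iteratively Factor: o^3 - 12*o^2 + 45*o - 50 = (o - 2)*(o^2 - 10*o + 25) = (o - 5)*(o - 2)*(o - 5)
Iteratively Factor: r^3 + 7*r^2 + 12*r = (r + 3)*(r^2 + 4*r) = r*(r + 3)*(r + 4)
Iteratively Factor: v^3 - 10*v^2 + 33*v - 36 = (v - 4)*(v^2 - 6*v + 9) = (v - 4)*(v - 3)*(v - 3)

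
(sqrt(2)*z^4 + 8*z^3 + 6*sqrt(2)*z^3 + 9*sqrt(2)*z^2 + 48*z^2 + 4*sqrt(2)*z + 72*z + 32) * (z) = sqrt(2)*z^5 + 8*z^4 + 6*sqrt(2)*z^4 + 9*sqrt(2)*z^3 + 48*z^3 + 4*sqrt(2)*z^2 + 72*z^2 + 32*z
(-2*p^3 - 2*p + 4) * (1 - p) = 2*p^4 - 2*p^3 + 2*p^2 - 6*p + 4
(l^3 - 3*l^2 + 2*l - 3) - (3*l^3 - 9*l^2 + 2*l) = -2*l^3 + 6*l^2 - 3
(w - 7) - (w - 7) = 0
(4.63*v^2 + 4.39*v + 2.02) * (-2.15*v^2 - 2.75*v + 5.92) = -9.9545*v^4 - 22.171*v^3 + 10.9941*v^2 + 20.4338*v + 11.9584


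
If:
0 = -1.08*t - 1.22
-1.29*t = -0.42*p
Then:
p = -3.47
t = -1.13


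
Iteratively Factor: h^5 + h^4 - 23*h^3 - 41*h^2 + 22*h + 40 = (h - 5)*(h^4 + 6*h^3 + 7*h^2 - 6*h - 8) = (h - 5)*(h + 2)*(h^3 + 4*h^2 - h - 4) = (h - 5)*(h + 1)*(h + 2)*(h^2 + 3*h - 4) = (h - 5)*(h - 1)*(h + 1)*(h + 2)*(h + 4)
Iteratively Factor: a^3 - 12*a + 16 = (a - 2)*(a^2 + 2*a - 8) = (a - 2)^2*(a + 4)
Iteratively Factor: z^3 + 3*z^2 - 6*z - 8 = (z + 1)*(z^2 + 2*z - 8) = (z + 1)*(z + 4)*(z - 2)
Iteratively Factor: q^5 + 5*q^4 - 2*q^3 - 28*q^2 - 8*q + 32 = (q + 2)*(q^4 + 3*q^3 - 8*q^2 - 12*q + 16) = (q - 2)*(q + 2)*(q^3 + 5*q^2 + 2*q - 8) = (q - 2)*(q - 1)*(q + 2)*(q^2 + 6*q + 8) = (q - 2)*(q - 1)*(q + 2)^2*(q + 4)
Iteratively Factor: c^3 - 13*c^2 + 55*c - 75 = (c - 5)*(c^2 - 8*c + 15) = (c - 5)*(c - 3)*(c - 5)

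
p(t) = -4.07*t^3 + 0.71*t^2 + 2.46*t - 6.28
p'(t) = -12.21*t^2 + 1.42*t + 2.46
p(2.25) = -43.51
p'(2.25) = -56.16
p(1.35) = -11.68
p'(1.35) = -17.88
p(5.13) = -524.45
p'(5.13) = -311.58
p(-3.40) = 153.53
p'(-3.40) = -143.52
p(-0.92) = -4.77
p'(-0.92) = -9.18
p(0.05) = -6.16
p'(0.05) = 2.50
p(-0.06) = -6.42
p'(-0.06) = 2.33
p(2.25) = -43.51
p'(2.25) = -56.16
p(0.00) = -6.28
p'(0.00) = 2.46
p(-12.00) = 7099.40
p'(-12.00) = -1772.82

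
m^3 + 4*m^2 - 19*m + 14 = (m - 2)*(m - 1)*(m + 7)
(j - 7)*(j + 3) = j^2 - 4*j - 21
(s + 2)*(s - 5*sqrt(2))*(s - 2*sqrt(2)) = s^3 - 7*sqrt(2)*s^2 + 2*s^2 - 14*sqrt(2)*s + 20*s + 40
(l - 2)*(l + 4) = l^2 + 2*l - 8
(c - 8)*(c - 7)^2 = c^3 - 22*c^2 + 161*c - 392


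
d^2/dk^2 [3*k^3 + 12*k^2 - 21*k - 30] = 18*k + 24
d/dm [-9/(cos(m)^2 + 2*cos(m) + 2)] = -18*(cos(m) + 1)*sin(m)/(cos(m)^2 + 2*cos(m) + 2)^2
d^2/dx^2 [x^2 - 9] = 2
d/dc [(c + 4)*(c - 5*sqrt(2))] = 2*c - 5*sqrt(2) + 4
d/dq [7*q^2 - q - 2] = 14*q - 1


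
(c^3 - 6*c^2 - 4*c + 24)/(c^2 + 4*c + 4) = (c^2 - 8*c + 12)/(c + 2)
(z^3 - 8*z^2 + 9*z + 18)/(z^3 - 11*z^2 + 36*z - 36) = (z + 1)/(z - 2)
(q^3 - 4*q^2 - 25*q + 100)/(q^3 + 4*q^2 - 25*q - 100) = (q - 4)/(q + 4)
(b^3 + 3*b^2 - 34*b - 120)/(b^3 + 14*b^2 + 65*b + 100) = (b - 6)/(b + 5)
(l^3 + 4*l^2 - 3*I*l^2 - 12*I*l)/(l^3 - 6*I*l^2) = (l^2 + l*(4 - 3*I) - 12*I)/(l*(l - 6*I))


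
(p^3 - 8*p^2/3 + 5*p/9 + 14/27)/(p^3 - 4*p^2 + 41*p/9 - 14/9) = (p + 1/3)/(p - 1)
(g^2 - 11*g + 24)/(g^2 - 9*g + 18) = (g - 8)/(g - 6)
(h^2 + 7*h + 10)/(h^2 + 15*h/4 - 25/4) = 4*(h + 2)/(4*h - 5)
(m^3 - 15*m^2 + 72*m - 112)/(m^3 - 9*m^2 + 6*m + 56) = (m - 4)/(m + 2)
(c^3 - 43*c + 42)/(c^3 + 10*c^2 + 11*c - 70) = (c^2 - 7*c + 6)/(c^2 + 3*c - 10)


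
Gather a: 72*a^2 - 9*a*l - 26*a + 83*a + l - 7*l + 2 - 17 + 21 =72*a^2 + a*(57 - 9*l) - 6*l + 6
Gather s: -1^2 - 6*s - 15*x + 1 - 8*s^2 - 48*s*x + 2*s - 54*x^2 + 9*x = -8*s^2 + s*(-48*x - 4) - 54*x^2 - 6*x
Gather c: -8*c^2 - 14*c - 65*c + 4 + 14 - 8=-8*c^2 - 79*c + 10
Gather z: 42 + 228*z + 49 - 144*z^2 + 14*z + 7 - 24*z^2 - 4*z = -168*z^2 + 238*z + 98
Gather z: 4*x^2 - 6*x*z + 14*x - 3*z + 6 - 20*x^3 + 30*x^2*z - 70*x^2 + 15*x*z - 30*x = -20*x^3 - 66*x^2 - 16*x + z*(30*x^2 + 9*x - 3) + 6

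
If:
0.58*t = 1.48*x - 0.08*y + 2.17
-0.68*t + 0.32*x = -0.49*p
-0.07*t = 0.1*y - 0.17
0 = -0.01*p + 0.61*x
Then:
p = 5.69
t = 4.15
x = 0.09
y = -1.20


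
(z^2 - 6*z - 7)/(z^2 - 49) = (z + 1)/(z + 7)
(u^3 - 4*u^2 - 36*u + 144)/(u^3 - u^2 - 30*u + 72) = (u - 6)/(u - 3)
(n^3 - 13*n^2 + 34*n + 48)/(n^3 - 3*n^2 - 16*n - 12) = (n - 8)/(n + 2)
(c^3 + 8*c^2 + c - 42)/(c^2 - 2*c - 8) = (-c^3 - 8*c^2 - c + 42)/(-c^2 + 2*c + 8)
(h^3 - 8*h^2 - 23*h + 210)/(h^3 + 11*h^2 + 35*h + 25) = (h^2 - 13*h + 42)/(h^2 + 6*h + 5)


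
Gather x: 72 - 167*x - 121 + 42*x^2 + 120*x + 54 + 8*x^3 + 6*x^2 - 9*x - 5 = 8*x^3 + 48*x^2 - 56*x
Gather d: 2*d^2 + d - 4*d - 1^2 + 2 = 2*d^2 - 3*d + 1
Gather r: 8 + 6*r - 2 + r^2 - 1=r^2 + 6*r + 5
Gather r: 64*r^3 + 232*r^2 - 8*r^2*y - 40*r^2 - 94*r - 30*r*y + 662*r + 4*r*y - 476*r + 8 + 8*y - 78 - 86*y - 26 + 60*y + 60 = 64*r^3 + r^2*(192 - 8*y) + r*(92 - 26*y) - 18*y - 36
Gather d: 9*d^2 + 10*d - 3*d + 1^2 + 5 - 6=9*d^2 + 7*d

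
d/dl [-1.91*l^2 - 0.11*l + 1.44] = -3.82*l - 0.11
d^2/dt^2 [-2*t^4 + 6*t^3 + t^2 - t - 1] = -24*t^2 + 36*t + 2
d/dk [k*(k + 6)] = 2*k + 6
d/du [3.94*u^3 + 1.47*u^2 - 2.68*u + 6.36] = 11.82*u^2 + 2.94*u - 2.68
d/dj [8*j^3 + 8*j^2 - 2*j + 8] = 24*j^2 + 16*j - 2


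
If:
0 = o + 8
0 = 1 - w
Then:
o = -8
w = 1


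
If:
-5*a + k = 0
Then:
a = k/5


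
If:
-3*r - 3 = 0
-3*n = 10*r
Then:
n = 10/3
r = -1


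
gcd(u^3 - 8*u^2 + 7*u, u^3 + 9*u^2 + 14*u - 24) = u - 1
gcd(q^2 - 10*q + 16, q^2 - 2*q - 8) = 1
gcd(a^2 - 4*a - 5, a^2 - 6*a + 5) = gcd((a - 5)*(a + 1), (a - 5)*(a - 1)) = a - 5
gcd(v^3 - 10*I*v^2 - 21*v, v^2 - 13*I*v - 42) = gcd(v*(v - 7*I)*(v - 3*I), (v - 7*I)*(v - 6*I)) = v - 7*I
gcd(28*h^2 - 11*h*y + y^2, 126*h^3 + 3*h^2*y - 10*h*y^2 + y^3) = -7*h + y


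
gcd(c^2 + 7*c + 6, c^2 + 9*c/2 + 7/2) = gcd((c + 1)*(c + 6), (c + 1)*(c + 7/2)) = c + 1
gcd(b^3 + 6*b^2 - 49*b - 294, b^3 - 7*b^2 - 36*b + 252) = b^2 - b - 42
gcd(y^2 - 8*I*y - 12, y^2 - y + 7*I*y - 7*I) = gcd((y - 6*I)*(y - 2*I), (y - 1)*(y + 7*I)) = 1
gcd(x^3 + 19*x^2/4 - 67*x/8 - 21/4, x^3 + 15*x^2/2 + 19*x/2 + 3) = x^2 + 13*x/2 + 3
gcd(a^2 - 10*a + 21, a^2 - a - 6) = a - 3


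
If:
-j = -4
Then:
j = 4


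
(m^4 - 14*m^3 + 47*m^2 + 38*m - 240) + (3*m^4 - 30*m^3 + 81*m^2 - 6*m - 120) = 4*m^4 - 44*m^3 + 128*m^2 + 32*m - 360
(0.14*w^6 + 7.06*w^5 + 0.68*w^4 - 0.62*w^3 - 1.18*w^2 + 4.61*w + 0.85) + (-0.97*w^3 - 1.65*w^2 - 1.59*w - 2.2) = 0.14*w^6 + 7.06*w^5 + 0.68*w^4 - 1.59*w^3 - 2.83*w^2 + 3.02*w - 1.35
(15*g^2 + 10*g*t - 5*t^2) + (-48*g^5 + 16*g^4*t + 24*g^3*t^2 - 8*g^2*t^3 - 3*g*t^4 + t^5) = -48*g^5 + 16*g^4*t + 24*g^3*t^2 - 8*g^2*t^3 + 15*g^2 - 3*g*t^4 + 10*g*t + t^5 - 5*t^2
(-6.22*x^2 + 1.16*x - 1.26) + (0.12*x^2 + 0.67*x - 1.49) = -6.1*x^2 + 1.83*x - 2.75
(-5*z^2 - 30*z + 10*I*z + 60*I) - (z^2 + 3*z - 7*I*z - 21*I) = -6*z^2 - 33*z + 17*I*z + 81*I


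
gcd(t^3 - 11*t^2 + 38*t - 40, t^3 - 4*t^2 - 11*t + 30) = t^2 - 7*t + 10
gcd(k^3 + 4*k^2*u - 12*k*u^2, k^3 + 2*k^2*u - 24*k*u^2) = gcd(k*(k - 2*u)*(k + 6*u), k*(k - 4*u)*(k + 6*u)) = k^2 + 6*k*u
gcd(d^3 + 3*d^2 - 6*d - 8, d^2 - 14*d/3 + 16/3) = d - 2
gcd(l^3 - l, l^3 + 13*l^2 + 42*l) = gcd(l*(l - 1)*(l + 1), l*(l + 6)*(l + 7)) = l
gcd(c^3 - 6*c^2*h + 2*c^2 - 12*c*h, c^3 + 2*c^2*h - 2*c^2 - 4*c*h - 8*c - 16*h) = c + 2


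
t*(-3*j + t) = -3*j*t + t^2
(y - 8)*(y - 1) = y^2 - 9*y + 8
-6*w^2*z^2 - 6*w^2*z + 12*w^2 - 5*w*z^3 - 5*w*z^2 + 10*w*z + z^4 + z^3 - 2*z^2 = (-6*w + z)*(w + z)*(z - 1)*(z + 2)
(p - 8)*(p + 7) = p^2 - p - 56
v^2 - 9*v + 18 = (v - 6)*(v - 3)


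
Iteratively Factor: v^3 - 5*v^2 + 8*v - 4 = (v - 2)*(v^2 - 3*v + 2) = (v - 2)^2*(v - 1)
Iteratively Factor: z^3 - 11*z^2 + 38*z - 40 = (z - 2)*(z^2 - 9*z + 20) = (z - 4)*(z - 2)*(z - 5)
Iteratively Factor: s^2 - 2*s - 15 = (s - 5)*(s + 3)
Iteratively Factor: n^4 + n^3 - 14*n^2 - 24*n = (n - 4)*(n^3 + 5*n^2 + 6*n) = (n - 4)*(n + 3)*(n^2 + 2*n) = n*(n - 4)*(n + 3)*(n + 2)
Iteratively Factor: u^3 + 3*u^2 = (u + 3)*(u^2) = u*(u + 3)*(u)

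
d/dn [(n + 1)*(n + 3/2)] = 2*n + 5/2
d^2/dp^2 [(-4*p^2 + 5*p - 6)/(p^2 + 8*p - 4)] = 2*(37*p^3 - 66*p^2 - 84*p - 312)/(p^6 + 24*p^5 + 180*p^4 + 320*p^3 - 720*p^2 + 384*p - 64)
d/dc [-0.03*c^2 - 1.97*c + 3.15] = -0.06*c - 1.97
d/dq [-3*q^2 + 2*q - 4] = 2 - 6*q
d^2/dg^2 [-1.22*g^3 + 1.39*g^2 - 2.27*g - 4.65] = 2.78 - 7.32*g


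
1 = 1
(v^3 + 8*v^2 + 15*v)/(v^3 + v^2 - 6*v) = (v + 5)/(v - 2)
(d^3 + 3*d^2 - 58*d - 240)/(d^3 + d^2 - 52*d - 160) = (d + 6)/(d + 4)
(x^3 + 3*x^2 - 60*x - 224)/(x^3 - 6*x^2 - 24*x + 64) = (x + 7)/(x - 2)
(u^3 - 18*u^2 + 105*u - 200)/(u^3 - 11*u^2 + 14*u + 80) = (u - 5)/(u + 2)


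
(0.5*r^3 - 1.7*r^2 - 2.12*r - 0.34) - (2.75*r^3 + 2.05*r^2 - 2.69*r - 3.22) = -2.25*r^3 - 3.75*r^2 + 0.57*r + 2.88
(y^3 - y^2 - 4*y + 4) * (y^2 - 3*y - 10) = y^5 - 4*y^4 - 11*y^3 + 26*y^2 + 28*y - 40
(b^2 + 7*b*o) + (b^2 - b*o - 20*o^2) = 2*b^2 + 6*b*o - 20*o^2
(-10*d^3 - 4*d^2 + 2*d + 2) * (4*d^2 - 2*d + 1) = -40*d^5 + 4*d^4 + 6*d^3 - 2*d + 2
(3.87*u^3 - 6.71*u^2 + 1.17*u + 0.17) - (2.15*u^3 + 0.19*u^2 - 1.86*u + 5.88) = 1.72*u^3 - 6.9*u^2 + 3.03*u - 5.71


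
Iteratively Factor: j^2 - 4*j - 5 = (j + 1)*(j - 5)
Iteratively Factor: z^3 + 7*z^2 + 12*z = (z + 3)*(z^2 + 4*z) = z*(z + 3)*(z + 4)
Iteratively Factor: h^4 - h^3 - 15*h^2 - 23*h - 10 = (h + 1)*(h^3 - 2*h^2 - 13*h - 10) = (h - 5)*(h + 1)*(h^2 + 3*h + 2) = (h - 5)*(h + 1)*(h + 2)*(h + 1)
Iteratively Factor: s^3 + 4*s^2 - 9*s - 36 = (s + 4)*(s^2 - 9) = (s - 3)*(s + 4)*(s + 3)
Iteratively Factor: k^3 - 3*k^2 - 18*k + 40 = (k - 2)*(k^2 - k - 20) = (k - 2)*(k + 4)*(k - 5)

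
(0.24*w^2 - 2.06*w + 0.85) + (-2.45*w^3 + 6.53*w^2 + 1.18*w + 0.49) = -2.45*w^3 + 6.77*w^2 - 0.88*w + 1.34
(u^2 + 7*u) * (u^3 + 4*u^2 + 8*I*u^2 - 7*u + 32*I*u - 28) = u^5 + 11*u^4 + 8*I*u^4 + 21*u^3 + 88*I*u^3 - 77*u^2 + 224*I*u^2 - 196*u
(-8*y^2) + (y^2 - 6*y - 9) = -7*y^2 - 6*y - 9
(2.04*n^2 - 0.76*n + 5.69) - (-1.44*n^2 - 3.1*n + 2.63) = 3.48*n^2 + 2.34*n + 3.06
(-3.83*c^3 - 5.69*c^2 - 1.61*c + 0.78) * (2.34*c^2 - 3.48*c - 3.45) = -8.9622*c^5 + 0.0137999999999998*c^4 + 29.2473*c^3 + 27.0585*c^2 + 2.8401*c - 2.691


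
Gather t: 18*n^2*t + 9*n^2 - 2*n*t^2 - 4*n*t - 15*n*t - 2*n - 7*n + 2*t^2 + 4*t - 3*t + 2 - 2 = 9*n^2 - 9*n + t^2*(2 - 2*n) + t*(18*n^2 - 19*n + 1)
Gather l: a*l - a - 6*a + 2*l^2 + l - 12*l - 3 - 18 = -7*a + 2*l^2 + l*(a - 11) - 21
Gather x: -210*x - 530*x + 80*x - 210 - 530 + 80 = -660*x - 660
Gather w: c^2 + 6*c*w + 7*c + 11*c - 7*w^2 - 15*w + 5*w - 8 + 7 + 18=c^2 + 18*c - 7*w^2 + w*(6*c - 10) + 17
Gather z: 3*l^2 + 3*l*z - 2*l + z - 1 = 3*l^2 - 2*l + z*(3*l + 1) - 1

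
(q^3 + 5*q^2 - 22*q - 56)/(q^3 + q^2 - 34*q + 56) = (q + 2)/(q - 2)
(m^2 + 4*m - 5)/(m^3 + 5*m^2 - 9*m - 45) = (m - 1)/(m^2 - 9)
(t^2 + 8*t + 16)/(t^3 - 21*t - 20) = (t + 4)/(t^2 - 4*t - 5)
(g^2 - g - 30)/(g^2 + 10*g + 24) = (g^2 - g - 30)/(g^2 + 10*g + 24)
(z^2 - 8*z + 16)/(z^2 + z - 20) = (z - 4)/(z + 5)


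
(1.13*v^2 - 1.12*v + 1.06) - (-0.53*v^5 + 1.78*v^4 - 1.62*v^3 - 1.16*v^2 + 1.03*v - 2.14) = 0.53*v^5 - 1.78*v^4 + 1.62*v^3 + 2.29*v^2 - 2.15*v + 3.2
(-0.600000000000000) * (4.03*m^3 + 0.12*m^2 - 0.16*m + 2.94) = -2.418*m^3 - 0.072*m^2 + 0.096*m - 1.764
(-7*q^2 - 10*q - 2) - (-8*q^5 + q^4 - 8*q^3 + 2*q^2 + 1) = 8*q^5 - q^4 + 8*q^3 - 9*q^2 - 10*q - 3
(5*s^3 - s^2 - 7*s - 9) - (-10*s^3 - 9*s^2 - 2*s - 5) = 15*s^3 + 8*s^2 - 5*s - 4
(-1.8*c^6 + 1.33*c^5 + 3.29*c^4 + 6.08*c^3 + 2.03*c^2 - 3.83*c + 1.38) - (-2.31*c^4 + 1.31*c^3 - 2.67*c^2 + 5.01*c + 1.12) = -1.8*c^6 + 1.33*c^5 + 5.6*c^4 + 4.77*c^3 + 4.7*c^2 - 8.84*c + 0.26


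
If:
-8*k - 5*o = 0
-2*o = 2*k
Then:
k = 0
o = 0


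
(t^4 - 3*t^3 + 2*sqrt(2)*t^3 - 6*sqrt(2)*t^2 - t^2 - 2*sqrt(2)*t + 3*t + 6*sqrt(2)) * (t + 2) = t^5 - t^4 + 2*sqrt(2)*t^4 - 7*t^3 - 2*sqrt(2)*t^3 - 14*sqrt(2)*t^2 + t^2 + 2*sqrt(2)*t + 6*t + 12*sqrt(2)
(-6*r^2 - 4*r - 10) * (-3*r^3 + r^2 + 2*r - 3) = 18*r^5 + 6*r^4 + 14*r^3 - 8*r + 30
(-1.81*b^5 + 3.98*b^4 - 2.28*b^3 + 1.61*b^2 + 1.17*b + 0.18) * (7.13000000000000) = -12.9053*b^5 + 28.3774*b^4 - 16.2564*b^3 + 11.4793*b^2 + 8.3421*b + 1.2834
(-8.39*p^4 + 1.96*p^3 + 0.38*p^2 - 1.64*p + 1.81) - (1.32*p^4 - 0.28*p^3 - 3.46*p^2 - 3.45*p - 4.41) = -9.71*p^4 + 2.24*p^3 + 3.84*p^2 + 1.81*p + 6.22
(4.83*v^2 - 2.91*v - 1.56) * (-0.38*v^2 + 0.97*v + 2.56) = -1.8354*v^4 + 5.7909*v^3 + 10.1349*v^2 - 8.9628*v - 3.9936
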